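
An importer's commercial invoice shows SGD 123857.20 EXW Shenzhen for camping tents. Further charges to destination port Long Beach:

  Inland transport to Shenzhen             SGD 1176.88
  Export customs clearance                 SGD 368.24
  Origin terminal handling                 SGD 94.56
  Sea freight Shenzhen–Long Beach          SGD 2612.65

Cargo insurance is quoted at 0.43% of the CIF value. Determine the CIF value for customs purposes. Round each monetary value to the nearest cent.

CIF value: SGD 128662.78

Let C be the CIF value. C = EXW price + pre-shipment costs + freight + 0.43% × C
C − 0.43% × C = 123857.20 + 1176.88 + 368.24 + 94.56 + 2612.65
0.9957 × C = 128109.53
C = 128109.53 / 0.9957 = 128662.78
Insurance premium = 0.43% × 128662.78 = 553.25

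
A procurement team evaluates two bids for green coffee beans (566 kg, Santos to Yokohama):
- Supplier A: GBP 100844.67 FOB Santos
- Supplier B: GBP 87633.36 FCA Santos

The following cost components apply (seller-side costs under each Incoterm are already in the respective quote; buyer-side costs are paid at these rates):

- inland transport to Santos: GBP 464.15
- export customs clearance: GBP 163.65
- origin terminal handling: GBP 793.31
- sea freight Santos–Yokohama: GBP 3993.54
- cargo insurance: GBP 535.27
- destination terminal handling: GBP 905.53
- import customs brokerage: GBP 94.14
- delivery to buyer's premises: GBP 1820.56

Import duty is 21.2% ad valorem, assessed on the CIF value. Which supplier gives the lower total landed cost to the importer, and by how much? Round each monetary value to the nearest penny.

Supplier B is cheaper by GBP 15050.62

Supplier A (FOB):
CIF value = FOB price + freight + insurance = 100844.67 + 3993.54 + 535.27 = 105373.48
Import duty = 105373.48 × 21.2% = 22339.18
Buyer bears (A): 3993.54 + 535.27 + 905.53 + 94.14 + 1820.56 = 7349.04
Landed cost (A) = invoice 100844.67 + 7349.04 + duty 22339.18 = 130532.89
Supplier B (FCA):
CIF value = FCA price + origin terminal + freight + insurance = 87633.36 + 793.31 + 3993.54 + 535.27 = 92955.48
Import duty = 92955.48 × 21.2% = 19706.56
Buyer bears (B): 793.31 + 3993.54 + 535.27 + 905.53 + 94.14 + 1820.56 = 8142.35
Landed cost (B) = invoice 87633.36 + 8142.35 + duty 19706.56 = 115482.27
Difference = |130532.89 − 115482.27| = 15050.62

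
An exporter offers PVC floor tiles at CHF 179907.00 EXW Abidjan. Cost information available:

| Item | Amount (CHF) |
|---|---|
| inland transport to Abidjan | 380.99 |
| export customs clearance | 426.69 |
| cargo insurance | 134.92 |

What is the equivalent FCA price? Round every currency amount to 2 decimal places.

FCA price: CHF 180714.68

Not relevant to the conversion: insurance — on the buyer under both terms; not part of either seller's price.
From EXW to FCA, the seller additionally bears: inland to port, export clearance.
FCA price = 179907.00 + 380.99 + 426.69 = 180714.68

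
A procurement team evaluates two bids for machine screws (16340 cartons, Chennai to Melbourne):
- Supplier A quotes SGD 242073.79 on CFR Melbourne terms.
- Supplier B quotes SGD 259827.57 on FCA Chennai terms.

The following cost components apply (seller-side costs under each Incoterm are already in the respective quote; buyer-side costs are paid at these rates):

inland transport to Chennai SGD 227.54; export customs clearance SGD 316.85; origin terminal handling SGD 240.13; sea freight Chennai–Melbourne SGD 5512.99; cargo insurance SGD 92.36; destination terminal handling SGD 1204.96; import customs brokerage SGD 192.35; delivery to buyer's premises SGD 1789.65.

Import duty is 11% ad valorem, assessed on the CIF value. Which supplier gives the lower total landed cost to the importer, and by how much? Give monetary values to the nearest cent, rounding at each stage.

Supplier A is cheaper by SGD 26092.66

Supplier A (CFR):
CIF value = CFR price + insurance = 242073.79 + 92.36 = 242166.15
Import duty = 242166.15 × 11% = 26638.28
Buyer bears (A): 92.36 + 1204.96 + 192.35 + 1789.65 = 3279.32
Landed cost (A) = invoice 242073.79 + 3279.32 + duty 26638.28 = 271991.39
Supplier B (FCA):
CIF value = FCA price + origin terminal + freight + insurance = 259827.57 + 240.13 + 5512.99 + 92.36 = 265673.05
Import duty = 265673.05 × 11% = 29224.04
Buyer bears (B): 240.13 + 5512.99 + 92.36 + 1204.96 + 192.35 + 1789.65 = 9032.44
Landed cost (B) = invoice 259827.57 + 9032.44 + duty 29224.04 = 298084.05
Difference = |271991.39 − 298084.05| = 26092.66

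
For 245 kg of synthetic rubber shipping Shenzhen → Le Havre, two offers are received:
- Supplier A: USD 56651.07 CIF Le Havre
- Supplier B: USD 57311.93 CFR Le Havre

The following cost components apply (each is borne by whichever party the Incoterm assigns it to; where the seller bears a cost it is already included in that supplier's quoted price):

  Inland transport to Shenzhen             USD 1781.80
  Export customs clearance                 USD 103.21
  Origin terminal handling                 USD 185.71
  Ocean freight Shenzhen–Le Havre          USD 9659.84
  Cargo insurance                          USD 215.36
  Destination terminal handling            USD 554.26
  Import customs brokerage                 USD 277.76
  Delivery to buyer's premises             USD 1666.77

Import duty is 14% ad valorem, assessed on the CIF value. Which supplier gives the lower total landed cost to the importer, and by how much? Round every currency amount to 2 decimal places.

Supplier A is cheaper by USD 998.89

Supplier A (CIF):
The CIF price already equals the CIF value: 56651.07
Import duty = 56651.07 × 14% = 7931.15
Buyer bears (A): 554.26 + 277.76 + 1666.77 = 2498.79
Landed cost (A) = invoice 56651.07 + 2498.79 + duty 7931.15 = 67081.01
Supplier B (CFR):
CIF value = CFR price + insurance = 57311.93 + 215.36 = 57527.29
Import duty = 57527.29 × 14% = 8053.82
Buyer bears (B): 215.36 + 554.26 + 277.76 + 1666.77 = 2714.15
Landed cost (B) = invoice 57311.93 + 2714.15 + duty 8053.82 = 68079.90
Difference = |67081.01 − 68079.90| = 998.89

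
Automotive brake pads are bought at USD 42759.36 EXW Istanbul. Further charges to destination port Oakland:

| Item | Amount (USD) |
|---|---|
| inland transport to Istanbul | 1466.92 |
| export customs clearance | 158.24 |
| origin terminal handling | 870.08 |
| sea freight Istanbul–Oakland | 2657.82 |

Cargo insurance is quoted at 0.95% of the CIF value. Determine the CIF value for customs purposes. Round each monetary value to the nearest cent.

CIF value: USD 48371.95

Let C be the CIF value. C = EXW price + pre-shipment costs + freight + 0.95% × C
C − 0.95% × C = 42759.36 + 1466.92 + 158.24 + 870.08 + 2657.82
0.9905 × C = 47912.42
C = 47912.42 / 0.9905 = 48371.95
Insurance premium = 0.95% × 48371.95 = 459.53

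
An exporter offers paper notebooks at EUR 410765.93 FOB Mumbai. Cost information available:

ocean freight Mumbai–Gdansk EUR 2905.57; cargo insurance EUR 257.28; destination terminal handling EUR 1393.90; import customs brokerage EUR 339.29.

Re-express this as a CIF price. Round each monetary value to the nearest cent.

CIF price: EUR 413928.78

Not relevant to the conversion: brokerage, destination terminal — on the buyer under both terms; not part of either seller's price.
From FOB to CIF, the seller additionally bears: freight, insurance.
CIF price = 410765.93 + 2905.57 + 257.28 = 413928.78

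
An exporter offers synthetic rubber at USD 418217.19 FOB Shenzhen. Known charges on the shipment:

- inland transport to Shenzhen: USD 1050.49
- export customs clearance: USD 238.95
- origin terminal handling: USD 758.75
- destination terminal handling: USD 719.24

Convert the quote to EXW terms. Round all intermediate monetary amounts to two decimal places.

EXW price: USD 416169.00

Not relevant to the conversion: destination terminal — on the buyer under both terms; not part of either seller's price.
From FOB to EXW, the seller no longer bears: inland to port, export clearance, origin terminal.
EXW price = 418217.19 − 1050.49 − 238.95 − 758.75 = 416169.00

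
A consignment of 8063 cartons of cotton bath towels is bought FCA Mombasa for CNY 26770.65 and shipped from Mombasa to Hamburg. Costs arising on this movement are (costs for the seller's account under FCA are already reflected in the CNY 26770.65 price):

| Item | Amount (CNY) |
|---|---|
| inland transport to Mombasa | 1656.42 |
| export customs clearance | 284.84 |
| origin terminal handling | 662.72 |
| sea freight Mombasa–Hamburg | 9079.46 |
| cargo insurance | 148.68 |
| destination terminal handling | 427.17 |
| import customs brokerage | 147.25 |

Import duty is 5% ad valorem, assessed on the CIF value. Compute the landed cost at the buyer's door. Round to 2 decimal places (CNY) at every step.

Total landed cost: CNY 39069.01

FCA: the seller delivers export-cleared goods to the carrier; the buyer bears costs from that point.
Already in the invoice (seller's account under FCA): inland to port, export clearance — exclude.
CIF value = FCA price + origin terminal + freight + insurance = 26770.65 + 662.72 + 9079.46 + 148.68 = 36661.51
Import duty = 36661.51 × 5% = 1833.08
Buyer bears: origin terminal 662.72 + freight 9079.46 + insurance 148.68 + destination terminal 427.17 + brokerage 147.25 + duty 1833.08 = 12298.36
Landed cost = invoice 26770.65 + 12298.36 = 39069.01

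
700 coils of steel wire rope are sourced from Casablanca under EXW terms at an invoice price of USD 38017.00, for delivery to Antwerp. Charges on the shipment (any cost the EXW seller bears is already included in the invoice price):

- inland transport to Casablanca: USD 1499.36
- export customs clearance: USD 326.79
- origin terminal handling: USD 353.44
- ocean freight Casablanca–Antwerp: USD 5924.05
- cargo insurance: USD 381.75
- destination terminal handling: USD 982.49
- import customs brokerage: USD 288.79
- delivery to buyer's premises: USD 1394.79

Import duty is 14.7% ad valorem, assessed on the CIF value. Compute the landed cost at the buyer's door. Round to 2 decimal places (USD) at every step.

Total landed cost: USD 56004.31

EXW: the seller makes goods available at their premises; the buyer bears all onward costs.
CIF value = EXW price + inland to port + export clearance + origin terminal + freight + insurance = 38017.00 + 1499.36 + 326.79 + 353.44 + 5924.05 + 381.75 = 46502.39
Import duty = 46502.39 × 14.7% = 6835.85
Buyer bears: inland to port 1499.36 + export clearance 326.79 + origin terminal 353.44 + freight 5924.05 + insurance 381.75 + destination terminal 982.49 + brokerage 288.79 + delivery 1394.79 + duty 6835.85 = 17987.31
Landed cost = invoice 38017.00 + 17987.31 = 56004.31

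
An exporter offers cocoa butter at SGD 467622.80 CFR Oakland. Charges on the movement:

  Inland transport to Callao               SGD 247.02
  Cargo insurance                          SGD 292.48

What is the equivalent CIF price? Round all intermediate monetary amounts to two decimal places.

Not relevant to the conversion: inland to port — on the seller under both CFR and CIF; already in the CFR price and stays in the CIF price.
From CFR to CIF, the seller additionally bears: insurance.
CIF price = 467622.80 + 292.48 = 467915.28

CIF price: SGD 467915.28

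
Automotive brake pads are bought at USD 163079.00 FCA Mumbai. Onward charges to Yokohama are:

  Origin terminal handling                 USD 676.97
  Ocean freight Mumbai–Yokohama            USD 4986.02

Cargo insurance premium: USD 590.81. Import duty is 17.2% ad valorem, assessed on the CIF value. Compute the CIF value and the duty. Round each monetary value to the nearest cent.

CIF = FCA price + pre-shipment costs + freight + insurance
CIF = 163079.00 + 676.97 + 4986.02 + 590.81 = 169332.80
Import duty = 169332.80 × 17.2% = 29125.24

CIF value: USD 169332.80; import duty: USD 29125.24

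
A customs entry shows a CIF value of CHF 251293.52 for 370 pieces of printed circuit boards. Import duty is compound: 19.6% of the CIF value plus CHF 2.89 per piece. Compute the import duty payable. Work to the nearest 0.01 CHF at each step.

Import duty: CHF 50322.83

Ad valorem component: 251293.52 × 19.6% = 49253.53
Specific component: 370 × 2.89 = 1069.30
Import duty = 49253.53 + 1069.30 = 50322.83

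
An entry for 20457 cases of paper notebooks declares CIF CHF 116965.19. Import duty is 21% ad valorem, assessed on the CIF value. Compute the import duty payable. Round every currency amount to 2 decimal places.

Import duty = 116965.19 × 21% = 24562.69

Import duty: CHF 24562.69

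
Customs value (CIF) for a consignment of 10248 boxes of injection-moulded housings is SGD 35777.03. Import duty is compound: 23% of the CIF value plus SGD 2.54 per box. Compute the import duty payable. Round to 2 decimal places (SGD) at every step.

Import duty: SGD 34258.64

Ad valorem component: 35777.03 × 23% = 8228.72
Specific component: 10248 × 2.54 = 26029.92
Import duty = 8228.72 + 26029.92 = 34258.64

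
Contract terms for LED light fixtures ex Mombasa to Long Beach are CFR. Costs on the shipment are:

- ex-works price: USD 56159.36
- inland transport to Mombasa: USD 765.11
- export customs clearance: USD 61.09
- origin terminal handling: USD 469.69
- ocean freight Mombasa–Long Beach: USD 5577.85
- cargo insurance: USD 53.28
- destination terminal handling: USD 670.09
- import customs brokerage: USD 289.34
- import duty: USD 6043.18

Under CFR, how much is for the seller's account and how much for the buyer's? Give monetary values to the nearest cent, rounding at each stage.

CFR: the seller pays costs through ocean freight to the destination port, but not insurance.
Seller's account: goods 56159.36 + inland to port 765.11 + export clearance 61.09 + origin terminal 469.69 + freight 5577.85 = 63033.10
Buyer's account: insurance 53.28 + destination terminal 670.09 + brokerage 289.34 + duty 6043.18 = 7055.89

Seller: USD 63033.10; buyer: USD 7055.89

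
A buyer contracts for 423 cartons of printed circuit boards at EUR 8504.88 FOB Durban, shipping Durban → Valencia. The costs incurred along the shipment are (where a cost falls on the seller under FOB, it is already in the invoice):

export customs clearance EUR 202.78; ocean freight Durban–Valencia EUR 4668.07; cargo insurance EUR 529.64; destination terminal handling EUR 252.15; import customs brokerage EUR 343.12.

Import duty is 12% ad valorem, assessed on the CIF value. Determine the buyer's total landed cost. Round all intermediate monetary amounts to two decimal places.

Total landed cost: EUR 15942.17

FOB: the seller bears costs until goods are on board at the origin port; the buyer bears freight, insurance and all costs thereafter.
Already in the invoice (seller's account under FOB): export clearance — exclude.
CIF value = FOB price + freight + insurance = 8504.88 + 4668.07 + 529.64 = 13702.59
Import duty = 13702.59 × 12% = 1644.31
Buyer bears: freight 4668.07 + insurance 529.64 + destination terminal 252.15 + brokerage 343.12 + duty 1644.31 = 7437.29
Landed cost = invoice 8504.88 + 7437.29 = 15942.17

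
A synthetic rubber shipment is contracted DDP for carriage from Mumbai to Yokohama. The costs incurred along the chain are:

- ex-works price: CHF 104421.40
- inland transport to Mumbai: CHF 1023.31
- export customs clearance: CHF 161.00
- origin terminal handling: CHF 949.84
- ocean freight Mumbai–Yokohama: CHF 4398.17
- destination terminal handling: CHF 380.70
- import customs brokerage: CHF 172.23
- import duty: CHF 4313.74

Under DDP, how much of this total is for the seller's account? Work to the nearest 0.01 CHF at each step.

DDP: the seller bears all costs including import duty.
Seller's account: goods 104421.40 + inland to port 1023.31 + export clearance 161.00 + origin terminal 949.84 + freight 4398.17 + destination terminal 380.70 + brokerage 172.23 + duty 4313.74 = 115820.39
Buyer's account: 0.00

Seller's account: CHF 115820.39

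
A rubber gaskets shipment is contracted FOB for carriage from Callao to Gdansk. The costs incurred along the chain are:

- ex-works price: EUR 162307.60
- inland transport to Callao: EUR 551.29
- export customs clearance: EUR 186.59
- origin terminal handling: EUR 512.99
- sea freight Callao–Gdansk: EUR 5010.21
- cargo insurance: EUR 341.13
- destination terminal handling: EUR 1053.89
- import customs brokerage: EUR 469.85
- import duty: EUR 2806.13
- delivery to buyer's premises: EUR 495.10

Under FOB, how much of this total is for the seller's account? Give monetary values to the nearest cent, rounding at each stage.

FOB: the seller bears costs until goods are on board at the origin port; the buyer bears freight, insurance and all costs thereafter.
Seller's account: goods 162307.60 + inland to port 551.29 + export clearance 186.59 + origin terminal 512.99 = 163558.47
Buyer's account: freight 5010.21 + insurance 341.13 + destination terminal 1053.89 + brokerage 469.85 + duty 2806.13 + delivery 495.10 = 10176.31

Seller's account: EUR 163558.47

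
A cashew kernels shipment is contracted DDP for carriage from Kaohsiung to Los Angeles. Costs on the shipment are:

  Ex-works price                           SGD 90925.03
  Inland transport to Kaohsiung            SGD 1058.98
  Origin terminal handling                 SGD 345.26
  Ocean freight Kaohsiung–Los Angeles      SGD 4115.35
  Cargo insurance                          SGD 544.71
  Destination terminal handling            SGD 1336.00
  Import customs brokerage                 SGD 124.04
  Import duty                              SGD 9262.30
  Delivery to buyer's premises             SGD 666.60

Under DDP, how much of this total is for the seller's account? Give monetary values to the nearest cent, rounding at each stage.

DDP: the seller bears all costs including import duty.
Seller's account: goods 90925.03 + inland to port 1058.98 + origin terminal 345.26 + freight 4115.35 + insurance 544.71 + destination terminal 1336.00 + brokerage 124.04 + duty 9262.30 + delivery 666.60 = 108378.27
Buyer's account: 0.00

Seller's account: SGD 108378.27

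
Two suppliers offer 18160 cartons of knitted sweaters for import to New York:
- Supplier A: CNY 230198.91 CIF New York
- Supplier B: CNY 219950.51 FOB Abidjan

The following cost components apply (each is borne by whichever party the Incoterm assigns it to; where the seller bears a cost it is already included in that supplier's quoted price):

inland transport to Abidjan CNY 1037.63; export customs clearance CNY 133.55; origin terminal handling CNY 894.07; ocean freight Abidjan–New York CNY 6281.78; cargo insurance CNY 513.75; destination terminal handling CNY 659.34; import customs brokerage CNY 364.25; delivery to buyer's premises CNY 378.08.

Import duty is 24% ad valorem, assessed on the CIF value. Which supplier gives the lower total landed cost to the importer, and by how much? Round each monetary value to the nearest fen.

Supplier B is cheaper by CNY 4281.56

Supplier A (CIF):
The CIF price already equals the CIF value: 230198.91
Import duty = 230198.91 × 24% = 55247.74
Buyer bears (A): 659.34 + 364.25 + 378.08 = 1401.67
Landed cost (A) = invoice 230198.91 + 1401.67 + duty 55247.74 = 286848.32
Supplier B (FOB):
CIF value = FOB price + freight + insurance = 219950.51 + 6281.78 + 513.75 = 226746.04
Import duty = 226746.04 × 24% = 54419.05
Buyer bears (B): 6281.78 + 513.75 + 659.34 + 364.25 + 378.08 = 8197.20
Landed cost (B) = invoice 219950.51 + 8197.20 + duty 54419.05 = 282566.76
Difference = |286848.32 − 282566.76| = 4281.56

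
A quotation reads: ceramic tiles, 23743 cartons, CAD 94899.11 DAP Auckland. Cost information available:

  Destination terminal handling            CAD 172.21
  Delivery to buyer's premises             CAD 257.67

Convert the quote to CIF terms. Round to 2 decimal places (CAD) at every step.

CIF price: CAD 94469.23

From DAP to CIF, the seller no longer bears: destination terminal, delivery.
CIF price = 94899.11 − 172.21 − 257.67 = 94469.23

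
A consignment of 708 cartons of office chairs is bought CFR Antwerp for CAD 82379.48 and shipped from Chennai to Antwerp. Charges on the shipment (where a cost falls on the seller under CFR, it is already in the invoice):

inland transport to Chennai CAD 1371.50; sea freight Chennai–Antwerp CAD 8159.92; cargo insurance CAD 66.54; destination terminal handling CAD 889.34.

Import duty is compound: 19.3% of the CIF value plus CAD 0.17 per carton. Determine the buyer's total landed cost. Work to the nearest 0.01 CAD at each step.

CFR: the seller pays costs through ocean freight to the destination port, but not insurance.
Already in the invoice (seller's account under CFR): inland to port, freight — exclude.
CIF value = CFR price + insurance = 82379.48 + 66.54 = 82446.02
Ad valorem component: 82446.02 × 19.3% = 15912.08
Specific component: 708 × 0.17 = 120.36
Import duty = 15912.08 + 120.36 = 16032.44
Buyer bears: insurance 66.54 + destination terminal 889.34 + duty 16032.44 = 16988.32
Landed cost = invoice 82379.48 + 16988.32 = 99367.80

Total landed cost: CAD 99367.80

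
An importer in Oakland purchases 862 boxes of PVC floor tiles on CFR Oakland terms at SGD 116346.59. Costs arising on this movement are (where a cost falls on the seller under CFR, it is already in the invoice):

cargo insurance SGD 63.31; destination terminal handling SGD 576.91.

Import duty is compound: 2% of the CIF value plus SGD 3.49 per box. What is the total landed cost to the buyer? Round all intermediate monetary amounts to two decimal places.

CFR: the seller pays costs through ocean freight to the destination port, but not insurance.
CIF value = CFR price + insurance = 116346.59 + 63.31 = 116409.90
Ad valorem component: 116409.90 × 2% = 2328.20
Specific component: 862 × 3.49 = 3008.38
Import duty = 2328.20 + 3008.38 = 5336.58
Buyer bears: insurance 63.31 + destination terminal 576.91 + duty 5336.58 = 5976.80
Landed cost = invoice 116346.59 + 5976.80 = 122323.39

Total landed cost: SGD 122323.39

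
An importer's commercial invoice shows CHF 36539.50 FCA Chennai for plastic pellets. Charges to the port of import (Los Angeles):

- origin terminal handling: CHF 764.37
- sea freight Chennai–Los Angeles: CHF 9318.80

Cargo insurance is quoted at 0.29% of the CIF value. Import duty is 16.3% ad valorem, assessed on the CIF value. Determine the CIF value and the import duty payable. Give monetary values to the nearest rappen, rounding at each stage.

CIF value: CHF 46758.27; import duty: CHF 7621.60

Let C be the CIF value. C = FCA price + pre-shipment costs + freight + 0.29% × C
C − 0.29% × C = 36539.50 + 764.37 + 9318.80
0.9971 × C = 46622.67
C = 46622.67 / 0.9971 = 46758.27
Insurance premium = 0.29% × 46758.27 = 135.60
Import duty = 46758.27 × 16.3% = 7621.60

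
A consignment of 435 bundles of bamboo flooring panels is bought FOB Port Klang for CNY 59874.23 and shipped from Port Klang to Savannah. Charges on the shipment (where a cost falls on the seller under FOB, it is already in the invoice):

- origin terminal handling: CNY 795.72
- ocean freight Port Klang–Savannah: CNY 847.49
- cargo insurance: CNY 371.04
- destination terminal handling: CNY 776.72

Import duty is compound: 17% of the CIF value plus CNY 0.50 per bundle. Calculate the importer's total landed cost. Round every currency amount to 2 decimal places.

FOB: the seller bears costs until goods are on board at the origin port; the buyer bears freight, insurance and all costs thereafter.
Already in the invoice (seller's account under FOB): origin terminal — exclude.
CIF value = FOB price + freight + insurance = 59874.23 + 847.49 + 371.04 = 61092.76
Ad valorem component: 61092.76 × 17% = 10385.77
Specific component: 435 × 0.50 = 217.50
Import duty = 10385.77 + 217.50 = 10603.27
Buyer bears: freight 847.49 + insurance 371.04 + destination terminal 776.72 + duty 10603.27 = 12598.52
Landed cost = invoice 59874.23 + 12598.52 = 72472.75

Total landed cost: CNY 72472.75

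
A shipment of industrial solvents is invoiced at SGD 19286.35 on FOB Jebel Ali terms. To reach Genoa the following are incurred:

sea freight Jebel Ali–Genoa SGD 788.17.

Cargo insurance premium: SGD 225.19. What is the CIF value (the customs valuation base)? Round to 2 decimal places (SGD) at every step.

CIF value: SGD 20299.71

CIF = FOB price + freight + insurance
CIF = 19286.35 + 788.17 + 225.19 = 20299.71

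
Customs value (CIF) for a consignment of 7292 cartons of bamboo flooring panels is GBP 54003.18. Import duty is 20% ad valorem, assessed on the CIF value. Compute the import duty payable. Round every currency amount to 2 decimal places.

Import duty = 54003.18 × 20% = 10800.64

Import duty: GBP 10800.64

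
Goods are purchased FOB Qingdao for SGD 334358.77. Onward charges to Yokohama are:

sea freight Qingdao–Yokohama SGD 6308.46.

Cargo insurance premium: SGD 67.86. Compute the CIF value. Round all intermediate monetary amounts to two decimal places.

CIF = FOB price + freight + insurance
CIF = 334358.77 + 6308.46 + 67.86 = 340735.09

CIF value: SGD 340735.09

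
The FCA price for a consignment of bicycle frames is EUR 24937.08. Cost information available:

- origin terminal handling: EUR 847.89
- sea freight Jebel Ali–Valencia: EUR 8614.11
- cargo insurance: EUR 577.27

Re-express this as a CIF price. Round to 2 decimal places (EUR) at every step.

CIF price: EUR 34976.35

From FCA to CIF, the seller additionally bears: origin terminal, freight, insurance.
CIF price = 24937.08 + 847.89 + 8614.11 + 577.27 = 34976.35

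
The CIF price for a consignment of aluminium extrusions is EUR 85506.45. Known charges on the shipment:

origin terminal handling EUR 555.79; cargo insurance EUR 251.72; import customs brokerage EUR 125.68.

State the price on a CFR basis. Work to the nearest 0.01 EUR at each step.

Not relevant to the conversion: origin terminal — on the seller under both CIF and CFR; already in the CIF price and stays in the CFR price. brokerage — on the buyer under both terms; not part of either seller's price.
From CIF to CFR, the seller no longer bears: insurance.
CFR price = 85506.45 − 251.72 = 85254.73

CFR price: EUR 85254.73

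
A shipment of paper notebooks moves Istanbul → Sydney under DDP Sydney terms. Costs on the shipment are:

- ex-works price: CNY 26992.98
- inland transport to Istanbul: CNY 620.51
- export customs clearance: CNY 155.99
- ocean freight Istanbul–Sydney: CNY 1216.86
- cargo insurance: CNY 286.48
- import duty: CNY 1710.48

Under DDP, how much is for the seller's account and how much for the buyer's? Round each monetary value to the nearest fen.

DDP: the seller bears all costs including import duty.
Seller's account: goods 26992.98 + inland to port 620.51 + export clearance 155.99 + freight 1216.86 + insurance 286.48 + duty 1710.48 = 30983.30
Buyer's account: 0.00

Seller: CNY 30983.30; buyer: CNY 0.00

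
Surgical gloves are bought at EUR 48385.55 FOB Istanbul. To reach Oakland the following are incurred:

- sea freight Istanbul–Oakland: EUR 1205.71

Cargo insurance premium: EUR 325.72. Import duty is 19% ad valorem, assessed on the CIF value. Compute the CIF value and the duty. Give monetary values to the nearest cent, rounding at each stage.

CIF = FOB price + freight + insurance
CIF = 48385.55 + 1205.71 + 325.72 = 49916.98
Import duty = 49916.98 × 19% = 9484.23

CIF value: EUR 49916.98; import duty: EUR 9484.23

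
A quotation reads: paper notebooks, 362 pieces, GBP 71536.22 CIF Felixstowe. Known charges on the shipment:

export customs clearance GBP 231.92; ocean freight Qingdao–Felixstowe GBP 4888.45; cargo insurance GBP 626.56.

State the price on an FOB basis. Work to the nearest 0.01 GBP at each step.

Not relevant to the conversion: export clearance — on the seller under both CIF and FOB; already in the CIF price and stays in the FOB price.
From CIF to FOB, the seller no longer bears: freight, insurance.
FOB price = 71536.22 − 4888.45 − 626.56 = 66021.21

FOB price: GBP 66021.21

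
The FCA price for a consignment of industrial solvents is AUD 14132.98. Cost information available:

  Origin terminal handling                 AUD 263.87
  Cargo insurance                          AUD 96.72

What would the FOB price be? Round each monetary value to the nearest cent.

FOB price: AUD 14396.85

Not relevant to the conversion: insurance — on the buyer under both terms; not part of either seller's price.
From FCA to FOB, the seller additionally bears: origin terminal.
FOB price = 14132.98 + 263.87 = 14396.85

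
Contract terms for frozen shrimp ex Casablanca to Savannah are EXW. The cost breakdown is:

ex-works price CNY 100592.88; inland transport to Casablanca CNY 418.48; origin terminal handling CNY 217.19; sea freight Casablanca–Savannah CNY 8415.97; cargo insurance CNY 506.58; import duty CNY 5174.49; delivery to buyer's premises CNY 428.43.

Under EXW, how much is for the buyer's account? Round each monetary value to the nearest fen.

Buyer's account: CNY 15161.14

EXW: the seller makes goods available at their premises; the buyer bears all onward costs.
Seller's account: goods 100592.88 = 100592.88
Buyer's account: inland to port 418.48 + origin terminal 217.19 + freight 8415.97 + insurance 506.58 + duty 5174.49 + delivery 428.43 = 15161.14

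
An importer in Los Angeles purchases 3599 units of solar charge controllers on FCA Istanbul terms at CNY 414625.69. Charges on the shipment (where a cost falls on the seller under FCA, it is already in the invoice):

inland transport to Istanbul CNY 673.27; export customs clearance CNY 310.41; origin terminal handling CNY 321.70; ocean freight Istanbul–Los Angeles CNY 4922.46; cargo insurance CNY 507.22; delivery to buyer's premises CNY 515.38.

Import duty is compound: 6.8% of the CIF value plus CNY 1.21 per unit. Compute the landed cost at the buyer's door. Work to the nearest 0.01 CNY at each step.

FCA: the seller delivers export-cleared goods to the carrier; the buyer bears costs from that point.
Already in the invoice (seller's account under FCA): inland to port, export clearance — exclude.
CIF value = FCA price + origin terminal + freight + insurance = 414625.69 + 321.70 + 4922.46 + 507.22 = 420377.07
Ad valorem component: 420377.07 × 6.8% = 28585.64
Specific component: 3599 × 1.21 = 4354.79
Import duty = 28585.64 + 4354.79 = 32940.43
Buyer bears: origin terminal 321.70 + freight 4922.46 + insurance 507.22 + delivery 515.38 + duty 32940.43 = 39207.19
Landed cost = invoice 414625.69 + 39207.19 = 453832.88

Total landed cost: CNY 453832.88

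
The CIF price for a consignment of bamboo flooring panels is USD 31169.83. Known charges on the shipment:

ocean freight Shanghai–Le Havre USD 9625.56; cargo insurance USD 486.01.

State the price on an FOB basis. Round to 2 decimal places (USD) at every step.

From CIF to FOB, the seller no longer bears: freight, insurance.
FOB price = 31169.83 − 9625.56 − 486.01 = 21058.26

FOB price: USD 21058.26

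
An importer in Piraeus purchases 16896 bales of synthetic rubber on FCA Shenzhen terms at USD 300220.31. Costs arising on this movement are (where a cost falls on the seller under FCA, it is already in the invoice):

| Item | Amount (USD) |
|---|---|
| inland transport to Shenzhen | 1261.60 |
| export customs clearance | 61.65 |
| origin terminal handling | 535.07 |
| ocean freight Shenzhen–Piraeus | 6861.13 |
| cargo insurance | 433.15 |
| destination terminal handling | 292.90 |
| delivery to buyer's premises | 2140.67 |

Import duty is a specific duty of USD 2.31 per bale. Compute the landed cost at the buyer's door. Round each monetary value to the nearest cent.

Total landed cost: USD 349512.99

FCA: the seller delivers export-cleared goods to the carrier; the buyer bears costs from that point.
Already in the invoice (seller's account under FCA): inland to port, export clearance — exclude.
CIF value = FCA price + origin terminal + freight + insurance = 300220.31 + 535.07 + 6861.13 + 433.15 = 308049.66
Import duty = 16896 × 2.31 = 39029.76
Buyer bears: origin terminal 535.07 + freight 6861.13 + insurance 433.15 + destination terminal 292.90 + delivery 2140.67 + duty 39029.76 = 49292.68
Landed cost = invoice 300220.31 + 49292.68 = 349512.99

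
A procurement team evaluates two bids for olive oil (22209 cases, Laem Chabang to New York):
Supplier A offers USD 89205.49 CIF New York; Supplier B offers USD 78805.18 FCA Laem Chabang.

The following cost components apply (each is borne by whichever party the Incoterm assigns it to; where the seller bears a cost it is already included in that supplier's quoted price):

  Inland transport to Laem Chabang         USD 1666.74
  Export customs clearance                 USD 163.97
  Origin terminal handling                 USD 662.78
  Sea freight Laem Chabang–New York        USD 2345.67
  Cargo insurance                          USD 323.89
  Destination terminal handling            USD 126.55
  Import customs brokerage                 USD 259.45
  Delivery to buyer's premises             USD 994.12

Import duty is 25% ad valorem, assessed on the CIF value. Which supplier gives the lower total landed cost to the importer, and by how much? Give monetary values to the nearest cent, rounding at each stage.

Supplier B is cheaper by USD 8834.96

Supplier A (CIF):
The CIF price already equals the CIF value: 89205.49
Import duty = 89205.49 × 25% = 22301.37
Buyer bears (A): 126.55 + 259.45 + 994.12 = 1380.12
Landed cost (A) = invoice 89205.49 + 1380.12 + duty 22301.37 = 112886.98
Supplier B (FCA):
CIF value = FCA price + origin terminal + freight + insurance = 78805.18 + 662.78 + 2345.67 + 323.89 = 82137.52
Import duty = 82137.52 × 25% = 20534.38
Buyer bears (B): 662.78 + 2345.67 + 323.89 + 126.55 + 259.45 + 994.12 = 4712.46
Landed cost (B) = invoice 78805.18 + 4712.46 + duty 20534.38 = 104052.02
Difference = |112886.98 − 104052.02| = 8834.96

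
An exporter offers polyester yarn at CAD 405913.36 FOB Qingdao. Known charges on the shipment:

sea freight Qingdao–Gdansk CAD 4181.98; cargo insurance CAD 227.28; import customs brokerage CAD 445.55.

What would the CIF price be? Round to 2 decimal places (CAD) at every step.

CIF price: CAD 410322.62

Not relevant to the conversion: brokerage — on the buyer under both terms; not part of either seller's price.
From FOB to CIF, the seller additionally bears: freight, insurance.
CIF price = 405913.36 + 4181.98 + 227.28 = 410322.62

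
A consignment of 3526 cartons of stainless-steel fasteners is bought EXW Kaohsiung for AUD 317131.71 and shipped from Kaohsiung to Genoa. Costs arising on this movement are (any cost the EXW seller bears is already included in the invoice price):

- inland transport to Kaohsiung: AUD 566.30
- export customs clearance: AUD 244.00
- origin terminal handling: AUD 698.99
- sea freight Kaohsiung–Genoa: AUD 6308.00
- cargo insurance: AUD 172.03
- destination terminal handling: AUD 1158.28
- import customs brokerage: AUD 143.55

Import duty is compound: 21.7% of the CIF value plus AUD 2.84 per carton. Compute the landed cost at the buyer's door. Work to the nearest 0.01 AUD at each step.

Total landed cost: AUD 406987.96

EXW: the seller makes goods available at their premises; the buyer bears all onward costs.
CIF value = EXW price + inland to port + export clearance + origin terminal + freight + insurance = 317131.71 + 566.30 + 244.00 + 698.99 + 6308.00 + 172.03 = 325121.03
Ad valorem component: 325121.03 × 21.7% = 70551.26
Specific component: 3526 × 2.84 = 10013.84
Import duty = 70551.26 + 10013.84 = 80565.10
Buyer bears: inland to port 566.30 + export clearance 244.00 + origin terminal 698.99 + freight 6308.00 + insurance 172.03 + destination terminal 1158.28 + brokerage 143.55 + duty 80565.10 = 89856.25
Landed cost = invoice 317131.71 + 89856.25 = 406987.96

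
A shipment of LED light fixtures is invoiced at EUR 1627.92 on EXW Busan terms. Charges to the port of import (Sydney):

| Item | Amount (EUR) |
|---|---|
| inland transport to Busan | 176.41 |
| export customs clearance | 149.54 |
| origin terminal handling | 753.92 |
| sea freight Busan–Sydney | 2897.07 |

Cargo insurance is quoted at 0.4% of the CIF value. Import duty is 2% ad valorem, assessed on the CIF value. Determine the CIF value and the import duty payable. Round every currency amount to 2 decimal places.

Let C be the CIF value. C = EXW price + pre-shipment costs + freight + 0.4% × C
C − 0.4% × C = 1627.92 + 176.41 + 149.54 + 753.92 + 2897.07
0.996 × C = 5604.86
C = 5604.86 / 0.996 = 5627.37
Insurance premium = 0.4% × 5627.37 = 22.51
Import duty = 5627.37 × 2% = 112.55

CIF value: EUR 5627.37; import duty: EUR 112.55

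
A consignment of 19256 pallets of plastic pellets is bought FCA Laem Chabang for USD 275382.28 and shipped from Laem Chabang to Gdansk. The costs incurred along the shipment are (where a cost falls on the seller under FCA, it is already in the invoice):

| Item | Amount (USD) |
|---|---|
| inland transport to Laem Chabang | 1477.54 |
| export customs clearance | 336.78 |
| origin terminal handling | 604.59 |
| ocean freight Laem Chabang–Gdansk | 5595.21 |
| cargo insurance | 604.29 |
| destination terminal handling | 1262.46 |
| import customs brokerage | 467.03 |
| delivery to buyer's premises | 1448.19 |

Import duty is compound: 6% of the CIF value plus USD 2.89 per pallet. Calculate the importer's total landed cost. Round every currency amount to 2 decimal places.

Total landed cost: USD 357945.07

FCA: the seller delivers export-cleared goods to the carrier; the buyer bears costs from that point.
Already in the invoice (seller's account under FCA): inland to port, export clearance — exclude.
CIF value = FCA price + origin terminal + freight + insurance = 275382.28 + 604.59 + 5595.21 + 604.29 = 282186.37
Ad valorem component: 282186.37 × 6% = 16931.18
Specific component: 19256 × 2.89 = 55649.84
Import duty = 16931.18 + 55649.84 = 72581.02
Buyer bears: origin terminal 604.59 + freight 5595.21 + insurance 604.29 + destination terminal 1262.46 + brokerage 467.03 + delivery 1448.19 + duty 72581.02 = 82562.79
Landed cost = invoice 275382.28 + 82562.79 = 357945.07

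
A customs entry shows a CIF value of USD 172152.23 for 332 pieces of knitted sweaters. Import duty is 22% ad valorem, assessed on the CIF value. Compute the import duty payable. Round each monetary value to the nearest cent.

Import duty: USD 37873.49

Import duty = 172152.23 × 22% = 37873.49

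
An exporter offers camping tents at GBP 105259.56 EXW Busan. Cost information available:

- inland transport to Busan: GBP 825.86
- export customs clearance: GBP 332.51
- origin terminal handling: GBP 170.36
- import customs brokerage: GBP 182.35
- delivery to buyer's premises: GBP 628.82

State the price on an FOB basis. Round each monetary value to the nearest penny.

Not relevant to the conversion: delivery, brokerage — on the buyer under both terms; not part of either seller's price.
From EXW to FOB, the seller additionally bears: inland to port, export clearance, origin terminal.
FOB price = 105259.56 + 825.86 + 332.51 + 170.36 = 106588.29

FOB price: GBP 106588.29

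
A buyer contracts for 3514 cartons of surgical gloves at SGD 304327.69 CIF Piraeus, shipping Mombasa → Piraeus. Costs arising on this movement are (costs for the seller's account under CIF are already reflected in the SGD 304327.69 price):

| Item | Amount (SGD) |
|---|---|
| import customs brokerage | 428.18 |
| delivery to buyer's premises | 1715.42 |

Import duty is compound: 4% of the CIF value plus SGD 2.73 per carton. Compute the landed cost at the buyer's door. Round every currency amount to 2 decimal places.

CIF: the seller pays costs through ocean freight and marine insurance to the destination port.
The CIF price already equals the CIF value: 304327.69
Ad valorem component: 304327.69 × 4% = 12173.11
Specific component: 3514 × 2.73 = 9593.22
Import duty = 12173.11 + 9593.22 = 21766.33
Buyer bears: brokerage 428.18 + delivery 1715.42 + duty 21766.33 = 23909.93
Landed cost = invoice 304327.69 + 23909.93 = 328237.62

Total landed cost: SGD 328237.62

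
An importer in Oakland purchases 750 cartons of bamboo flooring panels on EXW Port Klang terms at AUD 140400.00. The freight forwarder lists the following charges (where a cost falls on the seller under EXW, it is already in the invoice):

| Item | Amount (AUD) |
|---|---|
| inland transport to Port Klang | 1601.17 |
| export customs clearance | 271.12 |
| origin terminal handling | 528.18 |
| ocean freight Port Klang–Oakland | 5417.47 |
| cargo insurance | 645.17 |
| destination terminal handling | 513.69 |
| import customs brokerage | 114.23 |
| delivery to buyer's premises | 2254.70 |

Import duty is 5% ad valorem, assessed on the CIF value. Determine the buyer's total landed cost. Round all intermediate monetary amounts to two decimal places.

EXW: the seller makes goods available at their premises; the buyer bears all onward costs.
CIF value = EXW price + inland to port + export clearance + origin terminal + freight + insurance = 140400.00 + 1601.17 + 271.12 + 528.18 + 5417.47 + 645.17 = 148863.11
Import duty = 148863.11 × 5% = 7443.16
Buyer bears: inland to port 1601.17 + export clearance 271.12 + origin terminal 528.18 + freight 5417.47 + insurance 645.17 + destination terminal 513.69 + brokerage 114.23 + delivery 2254.70 + duty 7443.16 = 18788.89
Landed cost = invoice 140400.00 + 18788.89 = 159188.89

Total landed cost: AUD 159188.89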